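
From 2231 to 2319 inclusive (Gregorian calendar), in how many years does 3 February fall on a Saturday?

Track 3 February's weekday year by year (advancing +1, or +2 across a Feb 29):
  2231: Thu  2232: Fri (+1)  2233: Sun (+2)  2234: Mon (+1)  2235: Tue (+1)
  2236: Wed (+1)  2237: Fri (+2)  2238: Sat (+1) ✓  2239: Sun (+1)  2240: Mon (+1)
  2241: Wed (+2)  2242: Thu (+1)  2243: Fri (+1)  2244: Sat (+1) ✓  … (61 more years) …
  2306: Sat (+1) ✓  2307: Sun (+1)  2308: Mon (+1)  2309: Wed (+2)  2310: Thu (+1)
  2311: Fri (+1)  2312: Sat (+1) ✓  2313: Mon (+2)  2314: Tue (+1)  2315: Wed (+1)
  2316: Thu (+1)  2317: Sat (+2) ✓  2318: Sun (+1)  2319: Mon (+1)
Saturday years: 2238, 2244, 2249, 2255, 2266, 2272, 2277, 2283, 2294, 2300, 2306, 2312, 2317 — 13 in total.

13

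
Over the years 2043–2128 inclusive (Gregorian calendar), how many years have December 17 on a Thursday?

13

Track December 17's weekday year by year (advancing +1, or +2 across a Feb 29):
  2043: Thu ✓  2044: Sat (+2)  2045: Sun (+1)  2046: Mon (+1)  2047: Tue (+1)
  2048: Thu (+2) ✓  2049: Fri (+1)  2050: Sat (+1)  2051: Sun (+1)  2052: Tue (+2)
  2053: Wed (+1)  2054: Thu (+1) ✓  2055: Fri (+1)  2056: Sun (+2)  … (58 more years) …
  2115: Tue (+1)  2116: Thu (+2) ✓  2117: Fri (+1)  2118: Sat (+1)  2119: Sun (+1)
  2120: Tue (+2)  2121: Wed (+1)  2122: Thu (+1) ✓  2123: Fri (+1)  2124: Sun (+2)
  2125: Mon (+1)  2126: Tue (+1)  2127: Wed (+1)  2128: Fri (+2)
Thursday years: 2043, 2048, 2054, 2065, 2071, 2076, 2082, 2093, 2099, 2105, 2111, 2116, 2122 — 13 in total.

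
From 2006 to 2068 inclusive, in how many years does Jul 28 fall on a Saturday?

Track Jul 28's weekday year by year (advancing +1, or +2 across a Feb 29):
  2006: Fri  2007: Sat (+1) ✓  2008: Mon (+2)  2009: Tue (+1)  2010: Wed (+1)
  2011: Thu (+1)  2012: Sat (+2) ✓  2013: Sun (+1)  2014: Mon (+1)  2015: Tue (+1)
  2016: Thu (+2)  2017: Fri (+1)  2018: Sat (+1) ✓  2019: Sun (+1)  … (35 more years) …
  2055: Wed (+1)  2056: Fri (+2)  2057: Sat (+1) ✓  2058: Sun (+1)  2059: Mon (+1)
  2060: Wed (+2)  2061: Thu (+1)  2062: Fri (+1)  2063: Sat (+1) ✓  2064: Mon (+2)
  2065: Tue (+1)  2066: Wed (+1)  2067: Thu (+1)  2068: Sat (+2) ✓
Saturday years: 2007, 2012, 2018, 2029, 2035, 2040, 2046, 2057, 2063, 2068 — 10 in total.

10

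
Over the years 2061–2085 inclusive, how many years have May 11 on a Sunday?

3

Track May 11's weekday year by year (advancing +1, or +2 across a Feb 29):
  2061: Wed  2062: Thu (+1)  2063: Fri (+1)  2064: Sun (+2) ✓  2065: Mon (+1)
  2066: Tue (+1)  2067: Wed (+1)  2068: Fri (+2)  2069: Sat (+1)  2070: Sun (+1) ✓
  2071: Mon (+1)  2072: Wed (+2)  2073: Thu (+1)  2074: Fri (+1)  2075: Sat (+1)
  2076: Mon (+2)  2077: Tue (+1)  2078: Wed (+1)  2079: Thu (+1)  2080: Sat (+2)
  2081: Sun (+1) ✓  2082: Mon (+1)  2083: Tue (+1)  2084: Thu (+2)  2085: Fri (+1)
Sunday years: 2064, 2070, 2081 — 3 in total.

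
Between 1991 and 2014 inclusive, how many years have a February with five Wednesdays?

February has 28 days (29 in leap years); it has five Wednesdays when Wednesday falls among the first (month-length − 28) days — i.e. when February 1 is Wednesday in a leap year (never in a common year).
February 1 by year: 1991:Fri 1992:Sat 1993:Mon 1994:Tue 1995:Wed 1996:Thu 1997:Sat 1998:Sun 1999:Mon 2000:Tue 2001:Thu 2002:Fri 2003:Sat 2004:Sun 2005:Tue 2006:Wed 2007:Thu 2008:Fri 2009:Sun 2010:Mon 2011:Tue 2012:Wed✓ 2013:Fri 2014:Sat
Years with five Wednesdays: 2012 → 1.

1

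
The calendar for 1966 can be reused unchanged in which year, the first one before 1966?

1955

Two years share a calendar iff Jan 1 falls on the same weekday and both are leap or both are common. 1966: Jan 1 is Saturday, common year.
1965: Jan 1 Friday, common
1964: Jan 1 Wednesday, leap
1963: Jan 1 Tuesday, common
1962: Jan 1 Monday, common
1961: Jan 1 Sunday, common
1960: Jan 1 Friday, leap
1959: Jan 1 Thursday, common
1958: Jan 1 Wednesday, common
1957: Jan 1 Tuesday, common
1956: Jan 1 Sunday, leap
1955: Jan 1 Saturday, common
1955 matches on both conditions.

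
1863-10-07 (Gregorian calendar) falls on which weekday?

Wednesday

January 1, 1863 is a Thursday.
October 7 is day 280 of the year, i.e. 279 days after Jan 1.
279 mod 7 = 6, so advance 6 weekdays from Thursday: Wednesday.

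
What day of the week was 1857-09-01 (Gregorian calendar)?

Tuesday

January 1, 1857 is a Thursday.
September 1 is day 244 of the year, i.e. 243 days after Jan 1.
243 mod 7 = 5, so advance 5 weekdays from Thursday: Tuesday.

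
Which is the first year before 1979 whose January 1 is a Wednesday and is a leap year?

Jan 1 advances by 2 weekdays after a leap year and by 1 after a common year.
1979: Jan 1 is Monday.
1978: Sunday
1977: Saturday
1976: Thursday (leap)
1975: Wednesday
1974: Tuesday
1973: Monday
1972: Saturday (leap)
1971: Friday
1970: Thursday
1969: Wednesday
1968: Monday (leap)
1967: Sunday
1966: Saturday
1965: Friday
1964: Wednesday (leap)
1964 begins on a Wednesday and is a leap year.

1964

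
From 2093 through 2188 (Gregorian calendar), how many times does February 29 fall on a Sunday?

Leap years in 2093–2188: 23 of them.
Feb 29 weekday advances by 5 (mod 7) from one leap year to the next four years later (or differs when a century non-leap intervenes).
Leap-day weekdays: 2096:Wed 2104:Fri 2108:Wed 2112:Mon 2116:Sat 2120:Thu 2124:Tue 2128:Sun✓ 2132:Fri 2136:Wed 2140:Mon 2144:Sat 2148:Thu 2152:Tue 2156:Sun✓ 2160:Fri 2164:Wed 2168:Mon 2172:Sat 2176:Thu 2180:Tue 2184:Sun✓ 2188:Fri
Sunday: 2128, 2156, 2184 → 3.

3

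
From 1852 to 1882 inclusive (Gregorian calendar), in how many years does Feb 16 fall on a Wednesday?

5

Track Feb 16's weekday year by year (advancing +1, or +2 across a Feb 29):
  1852: Mon  1853: Wed (+2) ✓  1854: Thu (+1)  1855: Fri (+1)  1856: Sat (+1)
  1857: Mon (+2)  1858: Tue (+1)  1859: Wed (+1) ✓  1860: Thu (+1)  1861: Sat (+2)
  1862: Sun (+1)  1863: Mon (+1)  1864: Tue (+1)  1865: Thu (+2)  … (3 more years) …
  1869: Tue (+2)  1870: Wed (+1) ✓  1871: Thu (+1)  1872: Fri (+1)  1873: Sun (+2)
  1874: Mon (+1)  1875: Tue (+1)  1876: Wed (+1) ✓  1877: Fri (+2)  1878: Sat (+1)
  1879: Sun (+1)  1880: Mon (+1)  1881: Wed (+2) ✓  1882: Thu (+1)
Wednesday years: 1853, 1859, 1870, 1876, 1881 — 5 in total.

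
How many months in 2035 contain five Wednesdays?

A month of length L has five Wednesdays iff its first Wednesday is on day ≤ L−28 (so day 1–3 in a 31-day month, 1–2 in a 30-day month, day 1 in a leap February).
Checking each month of 2035: Jan starts Mon (31d) ✓; Feb starts Thu (28d); Mar starts Thu (31d); Apr starts Sun (30d); May starts Tue (31d) ✓; Jun starts Fri (30d); Jul starts Sun (31d); Aug starts Wed (31d) ✓; Sep starts Sat (30d); Oct starts Mon (31d) ✓; Nov starts Thu (30d); Dec starts Sat (31d).
Five-Wednesday months: January, May, August, October → 4.

4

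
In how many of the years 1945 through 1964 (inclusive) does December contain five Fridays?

December has 31 days; it has five Fridays when Friday falls among the first (month-length − 28) days — i.e. when December 1 is one of Friday/Thursday/Wednesday.
December 1 by year: 1945:Sat 1946:Sun 1947:Mon 1948:Wed✓ 1949:Thu✓ 1950:Fri✓ 1951:Sat 1952:Mon 1953:Tue 1954:Wed✓ 1955:Thu✓ 1956:Sat 1957:Sun 1958:Mon 1959:Tue 1960:Thu✓ 1961:Fri✓ 1962:Sat 1963:Sun 1964:Tue
Years with five Fridays: 1948, 1949, 1950, 1954, 1955, 1960, 1961 → 7.

7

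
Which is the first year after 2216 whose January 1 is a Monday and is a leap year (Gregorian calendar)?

Jan 1 advances by 2 weekdays after a leap year and by 1 after a common year.
2216: Jan 1 is Monday (leap).
2217: Wednesday
2218: Thursday
2219: Friday
2220: Saturday (leap)
2221: Monday
2222: Tuesday
2223: Wednesday
2224: Thursday (leap)
2225: Saturday
2226: Sunday
2227: Monday
2228: Tuesday (leap)
2229: Thursday
2230: Friday
2231: Saturday
2232: Sunday (leap)
2233: Tuesday
2234: Wednesday
2235: Thursday
2236: Friday (leap)
2237: Sunday
2238: Monday
2239: Tuesday
2240: Wednesday (leap)
2241: Friday
2242: Saturday
2243: Sunday
2244: Monday (leap)
2244 begins on a Monday and is a leap year.

2244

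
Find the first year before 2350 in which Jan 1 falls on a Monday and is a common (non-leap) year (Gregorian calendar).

2345

Jan 1 advances by 2 weekdays after a leap year and by 1 after a common year.
2350: Jan 1 is Sunday.
2349: Saturday
2348: Thursday (leap)
2347: Wednesday
2346: Tuesday
2345: Monday
2345 begins on a Monday and is a common year.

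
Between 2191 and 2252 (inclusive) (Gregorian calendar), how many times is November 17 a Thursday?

9

Track November 17's weekday year by year (advancing +1, or +2 across a Feb 29):
  2191: Thu ✓  2192: Sat (+2)  2193: Sun (+1)  2194: Mon (+1)  2195: Tue (+1)
  2196: Thu (+2) ✓  2197: Fri (+1)  2198: Sat (+1)  2199: Sun (+1)  2200: Mon (+1)
  2201: Tue (+1)  2202: Wed (+1)  2203: Thu (+1) ✓  2204: Sat (+2)  … (34 more years) …
  2239: Sun (+1)  2240: Tue (+2)  2241: Wed (+1)  2242: Thu (+1) ✓  2243: Fri (+1)
  2244: Sun (+2)  2245: Mon (+1)  2246: Tue (+1)  2247: Wed (+1)  2248: Fri (+2)
  2249: Sat (+1)  2250: Sun (+1)  2251: Mon (+1)  2252: Wed (+2)
Thursday years: 2191, 2196, 2203, 2208, 2214, 2225, 2231, 2236, 2242 — 9 in total.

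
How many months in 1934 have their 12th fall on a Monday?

Check the 12th of each month of 1934: Jan 12: Fri, Feb 12: Mon, Mar 12: Mon, Apr 12: Thu, May 12: Sat, Jun 12: Tue, Jul 12: Thu, Aug 12: Sun, Sep 12: Wed, Oct 12: Fri, Nov 12: Mon, Dec 12: Wed.
Monday occurs in February, March, November — 3 months.

3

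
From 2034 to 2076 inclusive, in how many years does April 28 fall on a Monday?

Track April 28's weekday year by year (advancing +1, or +2 across a Feb 29):
  2034: Fri  2035: Sat (+1)  2036: Mon (+2) ✓  2037: Tue (+1)  2038: Wed (+1)
  2039: Thu (+1)  2040: Sat (+2)  2041: Sun (+1)  2042: Mon (+1) ✓  2043: Tue (+1)
  2044: Thu (+2)  2045: Fri (+1)  2046: Sat (+1)  2047: Sun (+1)  … (15 more years) …
  2063: Sat (+1)  2064: Mon (+2) ✓  2065: Tue (+1)  2066: Wed (+1)  2067: Thu (+1)
  2068: Sat (+2)  2069: Sun (+1)  2070: Mon (+1) ✓  2071: Tue (+1)  2072: Thu (+2)
  2073: Fri (+1)  2074: Sat (+1)  2075: Sun (+1)  2076: Tue (+2)
Monday years: 2036, 2042, 2053, 2059, 2064, 2070 — 6 in total.

6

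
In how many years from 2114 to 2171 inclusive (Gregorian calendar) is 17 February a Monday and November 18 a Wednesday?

2

Check each year's weekday for 17 February and November 18:
  2114: Sat/Sun  2115: Sun/Mon  2116: Mon/Wed ✓  2117: Wed/Thu  2118: Thu/Fri  2119: Fri/Sat  2120: Sat/Mon  2121: Mon/Tue  2122: Tue/Wed  2123: Wed/Thu  2124: Thu/Sat  2125: Sat/Sun  2126: Sun/Mon  2127: Mon/Tue  …(30 more)…  2158: Fri/Sat  2159: Sat/Sun  2160: Sun/Tue  2161: Tue/Wed  2162: Wed/Thu  2163: Thu/Fri  2164: Fri/Sun  2165: Sun/Mon  2166: Mon/Tue  2167: Tue/Wed  2168: Wed/Fri  2169: Fri/Sat  2170: Sat/Sun  2171: Sun/Mon
Both conditions hold in: 2116, 2144 — 2.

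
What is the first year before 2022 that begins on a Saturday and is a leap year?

Jan 1 advances by 2 weekdays after a leap year and by 1 after a common year.
2022: Jan 1 is Saturday.
2021: Friday
2020: Wednesday (leap)
2019: Tuesday
2018: Monday
2017: Sunday
2016: Friday (leap)
2015: Thursday
2014: Wednesday
2013: Tuesday
2012: Sunday (leap)
2011: Saturday
2010: Friday
2009: Thursday
2008: Tuesday (leap)
2007: Monday
2006: Sunday
2005: Saturday
2004: Thursday (leap)
2003: Wednesday
2002: Tuesday
2001: Monday
2000: Saturday (leap)
2000 begins on a Saturday and is a leap year.

2000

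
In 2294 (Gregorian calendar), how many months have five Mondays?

A month of length L has five Mondays iff its first Monday is on day ≤ L−28 (so day 1–3 in a 31-day month, 1–2 in a 30-day month, day 1 in a leap February).
Checking each month of 2294: Jan starts Mon (31d) ✓; Feb starts Thu (28d); Mar starts Thu (31d); Apr starts Sun (30d) ✓; May starts Tue (31d); Jun starts Fri (30d); Jul starts Sun (31d) ✓; Aug starts Wed (31d); Sep starts Sat (30d); Oct starts Mon (31d) ✓; Nov starts Thu (30d); Dec starts Sat (31d) ✓.
Five-Monday months: January, April, July, October, December → 5.

5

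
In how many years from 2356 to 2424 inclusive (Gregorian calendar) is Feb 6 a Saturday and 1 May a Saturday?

7

Check each year's weekday for Feb 6 and 1 May:
  2356: Mon/Tue  2357: Wed/Wed  2358: Thu/Thu  2359: Fri/Fri  2360: Sat/Sun  2361: Mon/Mon  2362: Tue/Tue  2363: Wed/Wed  2364: Thu/Fri  2365: Sat/Sat ✓  2366: Sun/Sun  2367: Mon/Mon  2368: Tue/Wed  2369: Thu/Thu  …(41 more)…  2411: Sun/Sun  2412: Mon/Tue  2413: Wed/Wed  2414: Thu/Thu  2415: Fri/Fri  2416: Sat/Sun  2417: Mon/Mon  2418: Tue/Tue  2419: Wed/Wed  2420: Thu/Fri  2421: Sat/Sat ✓  2422: Sun/Sun  2423: Mon/Mon  2424: Tue/Wed
Both conditions hold in: 2365, 2371, 2382, 2393, 2399, 2410, 2421 — 7.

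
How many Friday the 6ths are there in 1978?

Check the 6th of each month of 1978: Jan 6: Fri, Feb 6: Mon, Mar 6: Mon, Apr 6: Thu, May 6: Sat, Jun 6: Tue, Jul 6: Thu, Aug 6: Sun, Sep 6: Wed, Oct 6: Fri, Nov 6: Mon, Dec 6: Wed.
Friday occurs in January, October — 2 months.

2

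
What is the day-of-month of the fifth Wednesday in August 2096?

29

August 1, 2096 is a Wednesday, so the first Wednesday is the 1st.
The fifth Wednesday is 1 + 28 = 29.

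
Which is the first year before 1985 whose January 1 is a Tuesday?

1980

Jan 1 advances by 2 weekdays after a leap year and by 1 after a common year.
1985: Jan 1 is Tuesday.
1984: Sunday (leap)
1983: Saturday
1982: Friday
1981: Thursday
1980: Tuesday (leap)
1980 begins on a Tuesday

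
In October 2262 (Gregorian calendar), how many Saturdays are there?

4

October 2262 has 31 days and begins on Wednesday.
The first Saturday is October 4.
Saturdays fall on 4, 11, 18, 25 — that's 4.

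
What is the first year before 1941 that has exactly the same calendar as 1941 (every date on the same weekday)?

1930

Two years share a calendar iff Jan 1 falls on the same weekday and both are leap or both are common. 1941: Jan 1 is Wednesday, common year.
1940: Jan 1 Monday, leap
1939: Jan 1 Sunday, common
1938: Jan 1 Saturday, common
1937: Jan 1 Friday, common
1936: Jan 1 Wednesday, leap
1935: Jan 1 Tuesday, common
1934: Jan 1 Monday, common
1933: Jan 1 Sunday, common
1932: Jan 1 Friday, leap
1931: Jan 1 Thursday, common
1930: Jan 1 Wednesday, common
1930 matches on both conditions.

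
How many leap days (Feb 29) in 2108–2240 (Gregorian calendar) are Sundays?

Leap years in 2108–2240: 33 of them.
Feb 29 weekday advances by 5 (mod 7) from one leap year to the next four years later (or differs when a century non-leap intervenes).
Leap-day weekdays: 2108:Wed 2112:Mon 2116:Sat 2120:Thu 2124:Tue 2128:Sun✓ 2132:Fri 2136:Wed 2140:Mon 2144:Sat 2148:Thu 2152:Tue 2156:Sun✓ …(7 more)… 2188:Fri 2192:Wed 2196:Mon 2204:Wed 2208:Mon 2212:Sat 2216:Thu 2220:Tue 2224:Sun✓ 2228:Fri 2232:Wed 2236:Mon 2240:Sat
Sunday: 2128, 2156, 2184, 2224 → 4.

4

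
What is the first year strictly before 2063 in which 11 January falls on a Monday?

From one year to the next, a fixed date's weekday advances by 1, or by 2 when a Feb 29 lies between the two dates.
2063: January 11 is Thursday.
2062: Wednesday (−1)
2061: Tuesday (−1)
2060: Sunday (−2)
2059: Saturday (−1)
2058: Friday (−1)
2057: Thursday (−1)
2056: Tuesday (−2)
2055: Monday (−1)
11 January falls on a Monday in 2055.

2055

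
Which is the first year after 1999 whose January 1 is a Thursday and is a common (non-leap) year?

2009

Jan 1 advances by 2 weekdays after a leap year and by 1 after a common year.
1999: Jan 1 is Friday.
2000: Saturday (leap)
2001: Monday
2002: Tuesday
2003: Wednesday
2004: Thursday (leap)
2005: Saturday
2006: Sunday
2007: Monday
2008: Tuesday (leap)
2009: Thursday
2009 begins on a Thursday and is a common year.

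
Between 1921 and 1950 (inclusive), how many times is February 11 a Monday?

4

Track February 11's weekday year by year (advancing +1, or +2 across a Feb 29):
  1921: Fri  1922: Sat (+1)  1923: Sun (+1)  1924: Mon (+1) ✓  1925: Wed (+2)
  1926: Thu (+1)  1927: Fri (+1)  1928: Sat (+1)  1929: Mon (+2) ✓  1930: Tue (+1)
  1931: Wed (+1)  1932: Thu (+1)  1933: Sat (+2)  1934: Sun (+1)  1935: Mon (+1) ✓
  1936: Tue (+1)  1937: Thu (+2)  1938: Fri (+1)  1939: Sat (+1)  1940: Sun (+1)
  1941: Tue (+2)  1942: Wed (+1)  1943: Thu (+1)  1944: Fri (+1)  1945: Sun (+2)
  1946: Mon (+1) ✓  1947: Tue (+1)  1948: Wed (+1)  1949: Fri (+2)  1950: Sat (+1)
Monday years: 1924, 1929, 1935, 1946 — 4 in total.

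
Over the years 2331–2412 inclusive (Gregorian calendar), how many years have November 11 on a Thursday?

12

Track November 11's weekday year by year (advancing +1, or +2 across a Feb 29):
  2331: Wed  2332: Fri (+2)  2333: Sat (+1)  2334: Sun (+1)  2335: Mon (+1)
  2336: Wed (+2)  2337: Thu (+1) ✓  2338: Fri (+1)  2339: Sat (+1)  2340: Mon (+2)
  2341: Tue (+1)  2342: Wed (+1)  2343: Thu (+1) ✓  2344: Sat (+2)  … (54 more years) …
  2399: Thu (+1) ✓  2400: Sat (+2)  2401: Sun (+1)  2402: Mon (+1)  2403: Tue (+1)
  2404: Thu (+2) ✓  2405: Fri (+1)  2406: Sat (+1)  2407: Sun (+1)  2408: Tue (+2)
  2409: Wed (+1)  2410: Thu (+1) ✓  2411: Fri (+1)  2412: Sun (+2)
Thursday years: 2337, 2343, 2348, 2354, 2365, 2371, 2376, 2382, 2393, 2399, 2404, 2410 — 12 in total.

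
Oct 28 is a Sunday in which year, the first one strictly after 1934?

From one year to the next, a fixed date's weekday advances by 1, or by 2 when a Feb 29 lies between the two dates.
1934: October 28 is Sunday.
1935: Monday (+1)
1936: Wednesday (+2)
1937: Thursday (+1)
1938: Friday (+1)
1939: Saturday (+1)
1940: Monday (+2)
1941: Tuesday (+1)
1942: Wednesday (+1)
1943: Thursday (+1)
1944: Saturday (+2)
1945: Sunday (+1)
Oct 28 falls on a Sunday in 1945.

1945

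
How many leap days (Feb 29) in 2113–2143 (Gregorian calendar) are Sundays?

Leap years in 2113–2143: 7 of them.
Feb 29 weekday advances by 5 (mod 7) from one leap year to the next four years later (or differs when a century non-leap intervenes).
Leap-day weekdays: 2116:Sat 2120:Thu 2124:Tue 2128:Sun✓ 2132:Fri 2136:Wed 2140:Mon
Sunday: 2128 → 1.

1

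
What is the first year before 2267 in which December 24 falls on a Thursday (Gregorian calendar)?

2263

From one year to the next, a fixed date's weekday advances by 1, or by 2 when a Feb 29 lies between the two dates.
2267: December 24 is Tuesday.
2266: Monday (−1)
2265: Sunday (−1)
2264: Saturday (−1)
2263: Thursday (−2)
December 24 falls on a Thursday in 2263.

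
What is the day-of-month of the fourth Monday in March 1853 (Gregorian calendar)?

March 1, 1853 is a Tuesday, so the first Monday is the 7th.
The fourth Monday is 7 + 21 = 28.

28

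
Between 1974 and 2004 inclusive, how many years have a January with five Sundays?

January has 31 days; it has five Sundays when Sunday falls among the first (month-length − 28) days — i.e. when January 1 is one of Sunday/Saturday/Friday.
January 1 by year: 1974:Tue 1975:Wed 1976:Thu 1977:Sat✓ 1978:Sun✓ 1979:Mon 1980:Tue 1981:Thu 1982:Fri✓ 1983:Sat✓ 1984:Sun✓ 1985:Tue 1986:Wed 1987:Thu 1988:Fri✓ 1989:Sun✓ 1990:Mon 1991:Tue 1992:Wed 1993:Fri✓ 1994:Sat✓ 1995:Sun✓ 1996:Mon 1997:Wed 1998:Thu 1999:Fri✓ 2000:Sat✓ 2001:Mon 2002:Tue 2003:Wed 2004:Thu
Years with five Sundays: 1977, 1978, 1982, 1983, 1984, 1988, 1989, 1993, 1994, 1995, 1999, 2000 → 12.

12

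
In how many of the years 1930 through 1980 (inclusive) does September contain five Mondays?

15

September has 30 days; it has five Mondays when Monday falls among the first (month-length − 28) days — i.e. when September 1 is one of Monday/Sunday.
September 1 by year: 1930:Mon✓ 1931:Tue 1932:Thu 1933:Fri 1934:Sat 1935:Sun✓ 1936:Tue 1937:Wed 1938:Thu 1939:Fri 1940:Sun✓ 1941:Mon✓ 1942:Tue 1943:Wed 1944:Fri …(21 more)… 1966:Thu 1967:Fri 1968:Sun✓ 1969:Mon✓ 1970:Tue 1971:Wed 1972:Fri 1973:Sat 1974:Sun✓ 1975:Mon✓ 1976:Wed 1977:Thu 1978:Fri 1979:Sat 1980:Mon✓
Years with five Mondays: 1930, 1935, 1940, 1941, 1946, 1947, 1952, 1957, 1958, 1963, 1968, 1969, 1974, 1975, 1980 → 15.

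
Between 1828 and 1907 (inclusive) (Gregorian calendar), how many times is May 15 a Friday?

12

Track May 15's weekday year by year (advancing +1, or +2 across a Feb 29):
  1828: Thu  1829: Fri (+1) ✓  1830: Sat (+1)  1831: Sun (+1)  1832: Tue (+2)
  1833: Wed (+1)  1834: Thu (+1)  1835: Fri (+1) ✓  1836: Sun (+2)  1837: Mon (+1)
  1838: Tue (+1)  1839: Wed (+1)  1840: Fri (+2) ✓  1841: Sat (+1)  … (52 more years) …
  1894: Tue (+1)  1895: Wed (+1)  1896: Fri (+2) ✓  1897: Sat (+1)  1898: Sun (+1)
  1899: Mon (+1)  1900: Tue (+1)  1901: Wed (+1)  1902: Thu (+1)  1903: Fri (+1) ✓
  1904: Sun (+2)  1905: Mon (+1)  1906: Tue (+1)  1907: Wed (+1)
Friday years: 1829, 1835, 1840, 1846, 1857, 1863, 1868, 1874, 1885, 1891, 1896, 1903 — 12 in total.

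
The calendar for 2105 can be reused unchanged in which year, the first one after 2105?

2111

Two years share a calendar iff Jan 1 falls on the same weekday and both are leap or both are common. 2105: Jan 1 is Thursday, common year.
2106: Jan 1 Friday, common
2107: Jan 1 Saturday, common
2108: Jan 1 Sunday, leap
2109: Jan 1 Tuesday, common
2110: Jan 1 Wednesday, common
2111: Jan 1 Thursday, common
2111 matches on both conditions.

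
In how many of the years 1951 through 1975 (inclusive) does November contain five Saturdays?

November has 30 days; it has five Saturdays when Saturday falls among the first (month-length − 28) days — i.e. when November 1 is one of Saturday/Friday.
November 1 by year: 1951:Thu 1952:Sat✓ 1953:Sun 1954:Mon 1955:Tue 1956:Thu 1957:Fri✓ 1958:Sat✓ 1959:Sun 1960:Tue 1961:Wed 1962:Thu 1963:Fri✓ 1964:Sun 1965:Mon 1966:Tue 1967:Wed 1968:Fri✓ 1969:Sat✓ 1970:Sun 1971:Mon 1972:Wed 1973:Thu 1974:Fri✓ 1975:Sat✓
Years with five Saturdays: 1952, 1957, 1958, 1963, 1968, 1969, 1974, 1975 → 8.

8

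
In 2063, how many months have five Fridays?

A month of length L has five Fridays iff its first Friday is on day ≤ L−28 (so day 1–3 in a 31-day month, 1–2 in a 30-day month, day 1 in a leap February).
Checking each month of 2063: Jan starts Mon (31d); Feb starts Thu (28d); Mar starts Thu (31d) ✓; Apr starts Sun (30d); May starts Tue (31d); Jun starts Fri (30d) ✓; Jul starts Sun (31d); Aug starts Wed (31d) ✓; Sep starts Sat (30d); Oct starts Mon (31d); Nov starts Thu (30d) ✓; Dec starts Sat (31d).
Five-Friday months: March, June, August, November → 4.

4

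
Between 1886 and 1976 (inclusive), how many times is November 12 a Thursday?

Track November 12's weekday year by year (advancing +1, or +2 across a Feb 29):
  1886: Fri  1887: Sat (+1)  1888: Mon (+2)  1889: Tue (+1)  1890: Wed (+1)
  1891: Thu (+1) ✓  1892: Sat (+2)  1893: Sun (+1)  1894: Mon (+1)  1895: Tue (+1)
  1896: Thu (+2) ✓  1897: Fri (+1)  1898: Sat (+1)  1899: Sun (+1)  … (63 more years) …
  1963: Tue (+1)  1964: Thu (+2) ✓  1965: Fri (+1)  1966: Sat (+1)  1967: Sun (+1)
  1968: Tue (+2)  1969: Wed (+1)  1970: Thu (+1) ✓  1971: Fri (+1)  1972: Sun (+2)
  1973: Mon (+1)  1974: Tue (+1)  1975: Wed (+1)  1976: Fri (+2)
Thursday years: 1891, 1896, 1903, 1908, 1914, 1925, 1931, 1936, 1942, 1953, 1959, 1964, 1970 — 13 in total.

13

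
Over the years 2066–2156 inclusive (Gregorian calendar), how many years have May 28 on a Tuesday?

Track May 28's weekday year by year (advancing +1, or +2 across a Feb 29):
  2066: Fri  2067: Sat (+1)  2068: Mon (+2)  2069: Tue (+1) ✓  2070: Wed (+1)
  2071: Thu (+1)  2072: Sat (+2)  2073: Sun (+1)  2074: Mon (+1)  2075: Tue (+1) ✓
  2076: Thu (+2)  2077: Fri (+1)  2078: Sat (+1)  2079: Sun (+1)  … (63 more years) …
  2143: Tue (+1) ✓  2144: Thu (+2)  2145: Fri (+1)  2146: Sat (+1)  2147: Sun (+1)
  2148: Tue (+2) ✓  2149: Wed (+1)  2150: Thu (+1)  2151: Fri (+1)  2152: Sun (+2)
  2153: Mon (+1)  2154: Tue (+1) ✓  2155: Wed (+1)  2156: Fri (+2)
Tuesday years: 2069, 2075, 2080, 2086, 2097, 2109, 2115, 2120, 2126, 2137, 2143, 2148, 2154 — 13 in total.

13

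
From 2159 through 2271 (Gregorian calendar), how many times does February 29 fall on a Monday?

Leap years in 2159–2271: 27 of them.
Feb 29 weekday advances by 5 (mod 7) from one leap year to the next four years later (or differs when a century non-leap intervenes).
Leap-day weekdays: 2160:Fri 2164:Wed 2168:Mon✓ 2172:Sat 2176:Thu 2180:Tue 2184:Sun 2188:Fri 2192:Wed 2196:Mon✓ 2204:Wed 2208:Mon✓ 2212:Sat 2216:Thu 2220:Tue 2224:Sun 2228:Fri 2232:Wed 2236:Mon✓ 2240:Sat 2244:Thu 2248:Tue 2252:Sun 2256:Fri 2260:Wed 2264:Mon✓ 2268:Sat
Monday: 2168, 2196, 2208, 2236, 2264 → 5.

5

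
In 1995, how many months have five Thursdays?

A month of length L has five Thursdays iff its first Thursday is on day ≤ L−28 (so day 1–3 in a 31-day month, 1–2 in a 30-day month, day 1 in a leap February).
Checking each month of 1995: Jan starts Sun (31d); Feb starts Wed (28d); Mar starts Wed (31d) ✓; Apr starts Sat (30d); May starts Mon (31d); Jun starts Thu (30d) ✓; Jul starts Sat (31d); Aug starts Tue (31d) ✓; Sep starts Fri (30d); Oct starts Sun (31d); Nov starts Wed (30d) ✓; Dec starts Fri (31d).
Five-Thursday months: March, June, August, November → 4.

4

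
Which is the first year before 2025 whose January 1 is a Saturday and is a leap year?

Jan 1 advances by 2 weekdays after a leap year and by 1 after a common year.
2025: Jan 1 is Wednesday.
2024: Monday (leap)
2023: Sunday
2022: Saturday
2021: Friday
2020: Wednesday (leap)
2019: Tuesday
2018: Monday
2017: Sunday
2016: Friday (leap)
2015: Thursday
2014: Wednesday
2013: Tuesday
2012: Sunday (leap)
2011: Saturday
2010: Friday
2009: Thursday
2008: Tuesday (leap)
2007: Monday
2006: Sunday
2005: Saturday
2004: Thursday (leap)
2003: Wednesday
2002: Tuesday
2001: Monday
2000: Saturday (leap)
2000 begins on a Saturday and is a leap year.

2000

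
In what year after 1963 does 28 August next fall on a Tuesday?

1973

From one year to the next, a fixed date's weekday advances by 1, or by 2 when a Feb 29 lies between the two dates.
1963: August 28 is Wednesday.
1964: Friday (+2)
1965: Saturday (+1)
1966: Sunday (+1)
1967: Monday (+1)
1968: Wednesday (+2)
1969: Thursday (+1)
1970: Friday (+1)
1971: Saturday (+1)
1972: Monday (+2)
1973: Tuesday (+1)
28 August falls on a Tuesday in 1973.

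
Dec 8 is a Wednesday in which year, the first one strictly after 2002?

From one year to the next, a fixed date's weekday advances by 1, or by 2 when a Feb 29 lies between the two dates.
2002: December 8 is Sunday.
2003: Monday (+1)
2004: Wednesday (+2)
Dec 8 falls on a Wednesday in 2004.

2004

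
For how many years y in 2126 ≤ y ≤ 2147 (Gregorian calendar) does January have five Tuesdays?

January has 31 days; it has five Tuesdays when Tuesday falls among the first (month-length − 28) days — i.e. when January 1 is one of Tuesday/Monday/Sunday.
January 1 by year: 2126:Tue✓ 2127:Wed 2128:Thu 2129:Sat 2130:Sun✓ 2131:Mon✓ 2132:Tue✓ 2133:Thu 2134:Fri 2135:Sat 2136:Sun✓ 2137:Tue✓ 2138:Wed 2139:Thu 2140:Fri 2141:Sun✓ 2142:Mon✓ 2143:Tue✓ 2144:Wed 2145:Fri 2146:Sat 2147:Sun✓
Years with five Tuesdays: 2126, 2130, 2131, 2132, 2136, 2137, 2141, 2142, 2143, 2147 → 10.

10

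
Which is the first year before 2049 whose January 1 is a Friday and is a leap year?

Jan 1 advances by 2 weekdays after a leap year and by 1 after a common year.
2049: Jan 1 is Friday.
2048: Wednesday (leap)
2047: Tuesday
2046: Monday
2045: Sunday
2044: Friday (leap)
2044 begins on a Friday and is a leap year.

2044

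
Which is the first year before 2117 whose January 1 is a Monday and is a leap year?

Jan 1 advances by 2 weekdays after a leap year and by 1 after a common year.
2117: Jan 1 is Friday.
2116: Wednesday (leap)
2115: Tuesday
2114: Monday
2113: Sunday
2112: Friday (leap)
2111: Thursday
2110: Wednesday
2109: Tuesday
2108: Sunday (leap)
2107: Saturday
2106: Friday
2105: Thursday
2104: Tuesday (leap)
2103: Monday
2102: Sunday
2101: Saturday
2100: Friday
2099: Thursday
2098: Wednesday
2097: Tuesday
2096: Sunday (leap)
2095: Saturday
2094: Friday
2093: Thursday
2092: Tuesday (leap)
2091: Monday
2090: Sunday
2089: Saturday
2088: Thursday (leap)
2087: Wednesday
2086: Tuesday
2085: Monday
2084: Saturday (leap)
2083: Friday
2082: Thursday
2081: Wednesday
2080: Monday (leap)
2080 begins on a Monday and is a leap year.

2080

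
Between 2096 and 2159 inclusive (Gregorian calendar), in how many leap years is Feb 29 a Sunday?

2

Leap years in 2096–2159: 15 of them.
Feb 29 weekday advances by 5 (mod 7) from one leap year to the next four years later (or differs when a century non-leap intervenes).
Leap-day weekdays: 2096:Wed 2104:Fri 2108:Wed 2112:Mon 2116:Sat 2120:Thu 2124:Tue 2128:Sun✓ 2132:Fri 2136:Wed 2140:Mon 2144:Sat 2148:Thu 2152:Tue 2156:Sun✓
Sunday: 2128, 2156 → 2.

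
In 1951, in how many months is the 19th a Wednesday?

Check the 19th of each month of 1951: Jan 19: Fri, Feb 19: Mon, Mar 19: Mon, Apr 19: Thu, May 19: Sat, Jun 19: Tue, Jul 19: Thu, Aug 19: Sun, Sep 19: Wed, Oct 19: Fri, Nov 19: Mon, Dec 19: Wed.
Wednesday occurs in September, December — 2 months.

2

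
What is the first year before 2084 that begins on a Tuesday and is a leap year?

2064

Jan 1 advances by 2 weekdays after a leap year and by 1 after a common year.
2084: Jan 1 is Saturday (leap).
2083: Friday
2082: Thursday
2081: Wednesday
2080: Monday (leap)
2079: Sunday
2078: Saturday
2077: Friday
2076: Wednesday (leap)
2075: Tuesday
2074: Monday
2073: Sunday
2072: Friday (leap)
2071: Thursday
2070: Wednesday
2069: Tuesday
2068: Sunday (leap)
2067: Saturday
2066: Friday
2065: Thursday
2064: Tuesday (leap)
2064 begins on a Tuesday and is a leap year.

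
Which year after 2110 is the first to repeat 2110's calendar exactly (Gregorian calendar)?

2121

Two years share a calendar iff Jan 1 falls on the same weekday and both are leap or both are common. 2110: Jan 1 is Wednesday, common year.
2111: Jan 1 Thursday, common
2112: Jan 1 Friday, leap
2113: Jan 1 Sunday, common
2114: Jan 1 Monday, common
2115: Jan 1 Tuesday, common
2116: Jan 1 Wednesday, leap
2117: Jan 1 Friday, common
2118: Jan 1 Saturday, common
2119: Jan 1 Sunday, common
2120: Jan 1 Monday, leap
2121: Jan 1 Wednesday, common
2121 matches on both conditions.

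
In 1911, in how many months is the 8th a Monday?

1

Check the 8th of each month of 1911: Jan 8: Sun, Feb 8: Wed, Mar 8: Wed, Apr 8: Sat, May 8: Mon, Jun 8: Thu, Jul 8: Sat, Aug 8: Tue, Sep 8: Fri, Oct 8: Sun, Nov 8: Wed, Dec 8: Fri.
Monday occurs in May — 1 month.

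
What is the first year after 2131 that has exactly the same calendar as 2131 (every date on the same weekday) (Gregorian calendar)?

Two years share a calendar iff Jan 1 falls on the same weekday and both are leap or both are common. 2131: Jan 1 is Monday, common year.
2132: Jan 1 Tuesday, leap
2133: Jan 1 Thursday, common
2134: Jan 1 Friday, common
2135: Jan 1 Saturday, common
2136: Jan 1 Sunday, leap
2137: Jan 1 Tuesday, common
2138: Jan 1 Wednesday, common
2139: Jan 1 Thursday, common
2140: Jan 1 Friday, leap
2141: Jan 1 Sunday, common
2142: Jan 1 Monday, common
2142 matches on both conditions.

2142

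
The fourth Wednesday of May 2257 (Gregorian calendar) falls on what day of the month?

May 1, 2257 is a Friday, so the first Wednesday is the 6th.
The fourth Wednesday is 6 + 21 = 27.

27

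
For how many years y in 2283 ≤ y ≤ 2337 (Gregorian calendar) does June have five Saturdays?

17

June has 30 days; it has five Saturdays when Saturday falls among the first (month-length − 28) days — i.e. when June 1 is one of Saturday/Friday.
June 1 by year: 2283:Fri✓ 2284:Sun 2285:Mon 2286:Tue 2287:Wed 2288:Fri✓ 2289:Sat✓ 2290:Sun 2291:Mon 2292:Wed 2293:Thu 2294:Fri✓ 2295:Sat✓ 2296:Mon 2297:Tue …(25 more)… 2323:Fri✓ 2324:Sun 2325:Mon 2326:Tue 2327:Wed 2328:Fri✓ 2329:Sat✓ 2330:Sun 2331:Mon 2332:Wed 2333:Thu 2334:Fri✓ 2335:Sat✓ 2336:Mon 2337:Tue
Years with five Saturdays: 2283, 2288, 2289, 2294, 2295, 2300, 2301, 2306, 2307, 2312, 2317, 2318, 2323, 2328, 2329, 2334, 2335 → 17.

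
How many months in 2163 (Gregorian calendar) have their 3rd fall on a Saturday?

Check the 3rd of each month of 2163: Jan 3: Mon, Feb 3: Thu, Mar 3: Thu, Apr 3: Sun, May 3: Tue, Jun 3: Fri, Jul 3: Sun, Aug 3: Wed, Sep 3: Sat, Oct 3: Mon, Nov 3: Thu, Dec 3: Sat.
Saturday occurs in September, December — 2 months.

2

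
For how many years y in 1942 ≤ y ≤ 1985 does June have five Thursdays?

12

June has 30 days; it has five Thursdays when Thursday falls among the first (month-length − 28) days — i.e. when June 1 is one of Thursday/Wednesday.
June 1 by year: 1942:Mon 1943:Tue 1944:Thu✓ 1945:Fri 1946:Sat 1947:Sun 1948:Tue 1949:Wed✓ 1950:Thu✓ 1951:Fri 1952:Sun 1953:Mon 1954:Tue 1955:Wed✓ 1956:Fri …(14 more)… 1971:Tue 1972:Thu✓ 1973:Fri 1974:Sat 1975:Sun 1976:Tue 1977:Wed✓ 1978:Thu✓ 1979:Fri 1980:Sun 1981:Mon 1982:Tue 1983:Wed✓ 1984:Fri 1985:Sat
Years with five Thursdays: 1944, 1949, 1950, 1955, 1960, 1961, 1966, 1967, 1972, 1977, 1978, 1983 → 12.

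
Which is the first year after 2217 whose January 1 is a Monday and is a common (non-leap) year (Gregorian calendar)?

2221

Jan 1 advances by 2 weekdays after a leap year and by 1 after a common year.
2217: Jan 1 is Wednesday.
2218: Thursday
2219: Friday
2220: Saturday (leap)
2221: Monday
2221 begins on a Monday and is a common year.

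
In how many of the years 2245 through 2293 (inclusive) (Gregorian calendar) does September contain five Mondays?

September has 30 days; it has five Mondays when Monday falls among the first (month-length − 28) days — i.e. when September 1 is one of Monday/Sunday.
September 1 by year: 2245:Mon✓ 2246:Tue 2247:Wed 2248:Fri 2249:Sat 2250:Sun✓ 2251:Mon✓ 2252:Wed 2253:Thu 2254:Fri 2255:Sat 2256:Mon✓ 2257:Tue 2258:Wed 2259:Thu …(19 more)… 2279:Mon✓ 2280:Wed 2281:Thu 2282:Fri 2283:Sat 2284:Mon✓ 2285:Tue 2286:Wed 2287:Thu 2288:Sat 2289:Sun✓ 2290:Mon✓ 2291:Tue 2292:Thu 2293:Fri
Years with five Mondays: 2245, 2250, 2251, 2256, 2261, 2262, 2267, 2272, 2273, 2278, 2279, 2284, 2289, 2290 → 14.

14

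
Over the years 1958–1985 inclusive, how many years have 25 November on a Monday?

Track 25 November's weekday year by year (advancing +1, or +2 across a Feb 29):
  1958: Tue  1959: Wed (+1)  1960: Fri (+2)  1961: Sat (+1)  1962: Sun (+1)
  1963: Mon (+1) ✓  1964: Wed (+2)  1965: Thu (+1)  1966: Fri (+1)  1967: Sat (+1)
  1968: Mon (+2) ✓  1969: Tue (+1)  1970: Wed (+1)  1971: Thu (+1)  1972: Sat (+2)
  1973: Sun (+1)  1974: Mon (+1) ✓  1975: Tue (+1)  1976: Thu (+2)  1977: Fri (+1)
  1978: Sat (+1)  1979: Sun (+1)  1980: Tue (+2)  1981: Wed (+1)  1982: Thu (+1)
  1983: Fri (+1)  1984: Sun (+2)  1985: Mon (+1) ✓
Monday years: 1963, 1968, 1974, 1985 — 4 in total.

4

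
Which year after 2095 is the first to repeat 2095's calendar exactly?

2101

Two years share a calendar iff Jan 1 falls on the same weekday and both are leap or both are common. 2095: Jan 1 is Saturday, common year.
2096: Jan 1 Sunday, leap
2097: Jan 1 Tuesday, common
2098: Jan 1 Wednesday, common
2099: Jan 1 Thursday, common
2100: Jan 1 Friday, common
2101: Jan 1 Saturday, common
2101 matches on both conditions.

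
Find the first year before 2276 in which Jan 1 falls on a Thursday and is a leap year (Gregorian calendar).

Jan 1 advances by 2 weekdays after a leap year and by 1 after a common year.
2276: Jan 1 is Saturday (leap).
2275: Friday
2274: Thursday
2273: Wednesday
2272: Monday (leap)
2271: Sunday
2270: Saturday
2269: Friday
2268: Wednesday (leap)
2267: Tuesday
2266: Monday
2265: Sunday
2264: Friday (leap)
2263: Thursday
2262: Wednesday
2261: Tuesday
2260: Sunday (leap)
2259: Saturday
2258: Friday
2257: Thursday
2256: Tuesday (leap)
2255: Monday
2254: Sunday
2253: Saturday
2252: Thursday (leap)
2252 begins on a Thursday and is a leap year.

2252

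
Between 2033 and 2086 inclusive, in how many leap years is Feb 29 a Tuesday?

2

Leap years in 2033–2086: 13 of them.
Feb 29 weekday advances by 5 (mod 7) from one leap year to the next four years later (or differs when a century non-leap intervenes).
Leap-day weekdays: 2036:Fri 2040:Wed 2044:Mon 2048:Sat 2052:Thu 2056:Tue✓ 2060:Sun 2064:Fri 2068:Wed 2072:Mon 2076:Sat 2080:Thu 2084:Tue✓
Tuesday: 2056, 2084 → 2.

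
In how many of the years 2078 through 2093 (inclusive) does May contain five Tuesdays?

May has 31 days; it has five Tuesdays when Tuesday falls among the first (month-length − 28) days — i.e. when May 1 is one of Tuesday/Monday/Sunday.
May 1 by year: 2078:Sun✓ 2079:Mon✓ 2080:Wed 2081:Thu 2082:Fri 2083:Sat 2084:Mon✓ 2085:Tue✓ 2086:Wed 2087:Thu 2088:Sat 2089:Sun✓ 2090:Mon✓ 2091:Tue✓ 2092:Thu 2093:Fri
Years with five Tuesdays: 2078, 2079, 2084, 2085, 2089, 2090, 2091 → 7.

7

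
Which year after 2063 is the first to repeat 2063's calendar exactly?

2074

Two years share a calendar iff Jan 1 falls on the same weekday and both are leap or both are common. 2063: Jan 1 is Monday, common year.
2064: Jan 1 Tuesday, leap
2065: Jan 1 Thursday, common
2066: Jan 1 Friday, common
2067: Jan 1 Saturday, common
2068: Jan 1 Sunday, leap
2069: Jan 1 Tuesday, common
2070: Jan 1 Wednesday, common
2071: Jan 1 Thursday, common
2072: Jan 1 Friday, leap
2073: Jan 1 Sunday, common
2074: Jan 1 Monday, common
2074 matches on both conditions.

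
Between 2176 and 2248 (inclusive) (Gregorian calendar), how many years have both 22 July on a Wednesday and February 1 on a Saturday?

Check each year's weekday for 22 July and February 1:
  2176: Mon/Thu  2177: Tue/Sat  2178: Wed/Sun  2179: Thu/Mon  2180: Sat/Tue  2181: Sun/Thu  2182: Mon/Fri  2183: Tue/Sat  2184: Thu/Sun  2185: Fri/Tue  2186: Sat/Wed  2187: Sun/Thu  2188: Tue/Fri  2189: Wed/Sun  …(45 more)…  2235: Wed/Sun  2236: Fri/Mon  2237: Sat/Wed  2238: Sun/Thu  2239: Mon/Fri  2240: Wed/Sat ✓  2241: Thu/Mon  2242: Fri/Tue  2243: Sat/Wed  2244: Mon/Thu  2245: Tue/Sat  2246: Wed/Sun  2247: Thu/Mon  2248: Sat/Tue
Both conditions hold in: 2212, 2240 — 2.

2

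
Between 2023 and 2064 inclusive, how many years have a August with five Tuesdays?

18

August has 31 days; it has five Tuesdays when Tuesday falls among the first (month-length − 28) days — i.e. when August 1 is one of Tuesday/Monday/Sunday.
August 1 by year: 2023:Tue✓ 2024:Thu 2025:Fri 2026:Sat 2027:Sun✓ 2028:Tue✓ 2029:Wed 2030:Thu 2031:Fri 2032:Sun✓ 2033:Mon✓ 2034:Tue✓ 2035:Wed 2036:Fri 2037:Sat …(12 more)… 2050:Mon✓ 2051:Tue✓ 2052:Thu 2053:Fri 2054:Sat 2055:Sun✓ 2056:Tue✓ 2057:Wed 2058:Thu 2059:Fri 2060:Sun✓ 2061:Mon✓ 2062:Tue✓ 2063:Wed 2064:Fri
Years with five Tuesdays: 2023, 2027, 2028, 2032, 2033, 2034, 2038, 2039, 2044, 2045, 2049, 2050, 2051, 2055, 2056, 2060, 2061, 2062 → 18.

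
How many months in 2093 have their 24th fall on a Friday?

2

Check the 24th of each month of 2093: Jan 24: Sat, Feb 24: Tue, Mar 24: Tue, Apr 24: Fri, May 24: Sun, Jun 24: Wed, Jul 24: Fri, Aug 24: Mon, Sep 24: Thu, Oct 24: Sat, Nov 24: Tue, Dec 24: Thu.
Friday occurs in April, July — 2 months.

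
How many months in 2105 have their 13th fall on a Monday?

2

Check the 13th of each month of 2105: Jan 13: Tue, Feb 13: Fri, Mar 13: Fri, Apr 13: Mon, May 13: Wed, Jun 13: Sat, Jul 13: Mon, Aug 13: Thu, Sep 13: Sun, Oct 13: Tue, Nov 13: Fri, Dec 13: Sun.
Monday occurs in April, July — 2 months.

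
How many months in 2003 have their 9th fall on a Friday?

1

Check the 9th of each month of 2003: Jan 9: Thu, Feb 9: Sun, Mar 9: Sun, Apr 9: Wed, May 9: Fri, Jun 9: Mon, Jul 9: Wed, Aug 9: Sat, Sep 9: Tue, Oct 9: Thu, Nov 9: Sun, Dec 9: Tue.
Friday occurs in May — 1 month.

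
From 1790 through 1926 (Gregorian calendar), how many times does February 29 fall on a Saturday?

Leap years in 1790–1926: 32 of them.
Feb 29 weekday advances by 5 (mod 7) from one leap year to the next four years later (or differs when a century non-leap intervenes).
Leap-day weekdays: 1792:Wed 1796:Mon 1804:Wed 1808:Mon 1812:Sat✓ 1816:Thu 1820:Tue 1824:Sun 1828:Fri 1832:Wed 1836:Mon 1840:Sat✓ 1844:Thu …(6 more)… 1872:Thu 1876:Tue 1880:Sun 1884:Fri 1888:Wed 1892:Mon 1896:Sat✓ 1904:Mon 1908:Sat✓ 1912:Thu 1916:Tue 1920:Sun 1924:Fri
Saturday: 1812, 1840, 1868, 1896, 1908 → 5.

5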